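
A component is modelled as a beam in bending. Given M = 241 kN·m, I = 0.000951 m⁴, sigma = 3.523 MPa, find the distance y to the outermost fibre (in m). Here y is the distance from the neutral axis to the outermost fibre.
Model: a beam in bending, so sigma = (M·y) / I.
Solve for y: y = (sigma·I) / M.
Convert to SI units:
  M = 241 kN·m = 241000 N·m
  sigma = 3.523 MPa = 3.523 × 10⁶ Pa
Substitute:
  y = ((3.523 × 10⁶) × 0.000951) / 241000
  y = 0.0139 m
Final answer: y = 0.0139 m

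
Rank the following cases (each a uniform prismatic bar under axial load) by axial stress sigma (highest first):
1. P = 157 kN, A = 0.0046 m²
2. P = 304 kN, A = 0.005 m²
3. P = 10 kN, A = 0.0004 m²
Model: a uniform prismatic bar under axial load, so sigma = P / A (SI units).
  Case 1: sigma = 157000 / 0.0046 = 3.413 × 10⁷ Pa = 34.13 MPa
  Case 2: sigma = 304000 / 0.005 = 6.08 × 10⁷ Pa = 60.8 MPa
  Case 3: sigma = 10000 / 0.0004 = 2.5 × 10⁷ Pa = 25 MPa
Ordering: 60.8 MPa (case 2) > 34.13 MPa (case 1) > 25 MPa (case 3)
Final answer: 2, 1, 3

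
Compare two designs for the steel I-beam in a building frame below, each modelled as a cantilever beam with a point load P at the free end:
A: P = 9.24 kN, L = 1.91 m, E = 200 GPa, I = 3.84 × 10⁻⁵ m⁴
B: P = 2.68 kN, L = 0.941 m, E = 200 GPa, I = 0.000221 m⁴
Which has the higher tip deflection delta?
Model: a cantilever beam with a point load P at the free end, so delta = (P·L^3) / (3·E·I) (SI units).
  A: delta = (9240 × 1.91^3) / (3 × (2 × 10¹¹) × (3.84 × 10⁻⁵)) = 0.002794 m = 2.794 mm
  B: delta = (2680 × 0.941^3) / (3 × (2 × 10¹¹) × 0.000221) = 1.684 × 10⁻⁵ m = 0.01684 mm
2.794 mm > 0.01684 mm, so A is larger.
Final answer: A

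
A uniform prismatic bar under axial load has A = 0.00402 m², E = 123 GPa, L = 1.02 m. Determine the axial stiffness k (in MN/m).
Model: a uniform prismatic bar under axial load, so k = (A·E) / L.
Convert to SI units:
  E = 123 GPa = 1.23 × 10¹¹ Pa
Substitute:
  k = (0.00402 × (1.23 × 10¹¹)) / 1.02
  k = 4.848 × 10⁸ N/m
Convert: k = 4.848 × 10⁸ N/m = 484.8 MN/m
Final answer: k = 484.8 MN/m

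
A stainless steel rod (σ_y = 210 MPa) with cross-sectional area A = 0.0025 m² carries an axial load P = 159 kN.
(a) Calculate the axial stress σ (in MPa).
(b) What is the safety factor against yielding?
(a) Axial stress σ = P/A. Convert P = 159 kN = 159000 N.
  σ = 159000 / 0.0025 = 6.36 × 10⁷ Pa = 63.6 MPa
(b) Safety factor SF = σ_y/σ = 210 / 63.6 = 3.302
Final answer: (a) σ = 63.6 MPa, (b) SF = 3.302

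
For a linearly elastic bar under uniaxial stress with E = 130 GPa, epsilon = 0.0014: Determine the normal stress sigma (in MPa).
Model: a linearly elastic bar under uniaxial stress, so sigma = E·epsilon.
Convert to SI units:
  E = 130 GPa = 1.3 × 10¹¹ Pa
Substitute:
  sigma = (1.3 × 10¹¹) × 0.0014
  sigma = 1.82 × 10⁸ Pa
Convert: sigma = 1.82 × 10⁸ Pa = 182 MPa
Final answer: sigma = 182 MPa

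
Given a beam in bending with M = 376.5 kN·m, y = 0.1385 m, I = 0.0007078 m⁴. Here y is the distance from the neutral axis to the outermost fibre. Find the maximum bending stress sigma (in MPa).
Model: a beam in bending, so sigma = (M·y) / I.
Convert to SI units:
  M = 376.5 kN·m = 376500 N·m
Substitute:
  sigma = (376500 × 0.1385) / 0.0007078
  sigma = 7.367 × 10⁷ Pa
Convert: sigma = 7.367 × 10⁷ Pa = 73.67 MPa
Final answer: sigma = 73.67 MPa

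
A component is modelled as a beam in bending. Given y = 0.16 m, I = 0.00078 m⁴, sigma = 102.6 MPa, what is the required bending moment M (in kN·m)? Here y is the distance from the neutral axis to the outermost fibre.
Model: a beam in bending, so sigma = (M·y) / I.
Solve for M: M = (sigma·I) / y.
Convert to SI units:
  sigma = 102.6 MPa = 1.026 × 10⁸ Pa
Substitute:
  M = ((1.026 × 10⁸) × 0.00078) / 0.16
  M = 500200 N·m
Convert: M = 500200 N·m = 500.2 kN·m
Final answer: M = 500.2 kN·m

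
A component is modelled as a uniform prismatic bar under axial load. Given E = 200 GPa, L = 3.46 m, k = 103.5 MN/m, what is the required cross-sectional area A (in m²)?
Model: a uniform prismatic bar under axial load, so k = (A·E) / L.
Solve for A: A = (k·L) / E.
Convert to SI units:
  E = 200 GPa = 2 × 10¹¹ Pa
  k = 103.5 MN/m = 1.035 × 10⁸ N/m
Substitute:
  A = ((1.035 × 10⁸) × 3.46) / (2 × 10¹¹)
  A = 0.001791 m²
Final answer: A = 0.001791 m²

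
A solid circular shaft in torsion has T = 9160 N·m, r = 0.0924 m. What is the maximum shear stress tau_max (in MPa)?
Model: a solid circular shaft in torsion, so tau_max = (2·T) / (π·r^3).
Substitute:
  tau_max = (2 × 9160) / (π × 0.0924^3)
  tau_max = 7.392 × 10⁶ Pa
Convert: tau_max = 7.392 × 10⁶ Pa = 7.392 MPa
Final answer: tau_max = 7.392 MPa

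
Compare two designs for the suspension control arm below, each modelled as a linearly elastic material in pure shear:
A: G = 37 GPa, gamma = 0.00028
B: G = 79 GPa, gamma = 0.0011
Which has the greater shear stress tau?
Model: a linearly elastic material in pure shear, so tau = G·gamma (SI units).
  A: tau = (3.7 × 10¹⁰) × 0.00028 = 1.036 × 10⁷ Pa = 10.36 MPa
  B: tau = (7.9 × 10¹⁰) × 0.0011 = 8.69 × 10⁷ Pa = 86.9 MPa
86.9 MPa > 10.36 MPa, so B is larger.
Final answer: B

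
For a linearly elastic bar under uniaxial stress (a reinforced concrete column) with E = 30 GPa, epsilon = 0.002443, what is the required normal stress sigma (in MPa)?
Model: a linearly elastic bar under uniaxial stress, so epsilon = sigma / E.
Solve for sigma: sigma = epsilon·E.
Convert to SI units:
  E = 30 GPa = 3 × 10¹⁰ Pa
Substitute:
  sigma = 0.002443 × (3 × 10¹⁰)
  sigma = 7.329 × 10⁷ Pa
Convert: sigma = 7.329 × 10⁷ Pa = 73.29 MPa
Final answer: sigma = 73.29 MPa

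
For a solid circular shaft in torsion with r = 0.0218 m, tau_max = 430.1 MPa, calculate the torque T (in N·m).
Model: a solid circular shaft in torsion, so tau_max = (2·T) / (π·r^3).
Solve for T: T = (π·tau_max·r^3) / 2.
Convert to SI units:
  tau_max = 430.1 MPa = 4.301 × 10⁸ Pa
Substitute:
  T = (π × (4.301 × 10⁸) × 0.0218^3) / 2
  T = 6999 N·m
Final answer: T = 6999 N·m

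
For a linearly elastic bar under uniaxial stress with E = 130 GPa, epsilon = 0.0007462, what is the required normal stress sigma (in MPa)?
Model: a linearly elastic bar under uniaxial stress, so epsilon = sigma / E.
Solve for sigma: sigma = epsilon·E.
Convert to SI units:
  E = 130 GPa = 1.3 × 10¹¹ Pa
Substitute:
  sigma = 0.0007462 × (1.3 × 10¹¹)
  sigma = 9.701 × 10⁷ Pa
Convert: sigma = 9.701 × 10⁷ Pa = 97.01 MPa
Final answer: sigma = 97.01 MPa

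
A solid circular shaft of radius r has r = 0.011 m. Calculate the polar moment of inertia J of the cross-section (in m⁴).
Model: a solid circular shaft of radius r, so J = (π·r^4) / 2.
Substitute:
  J = (π × 0.011^4) / 2
  J = 2.3 × 10⁻⁸ m⁴
Final answer: J = 2.3 × 10⁻⁸ m⁴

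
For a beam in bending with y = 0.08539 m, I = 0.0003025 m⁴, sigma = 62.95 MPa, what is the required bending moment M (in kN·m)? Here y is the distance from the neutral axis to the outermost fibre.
Model: a beam in bending, so sigma = (M·y) / I.
Solve for M: M = (sigma·I) / y.
Convert to SI units:
  sigma = 62.95 MPa = 6.295 × 10⁷ Pa
Substitute:
  M = ((6.295 × 10⁷) × 0.0003025) / 0.08539
  M = 223000 N·m
Convert: M = 223000 N·m = 223 kN·m
Final answer: M = 223 kN·m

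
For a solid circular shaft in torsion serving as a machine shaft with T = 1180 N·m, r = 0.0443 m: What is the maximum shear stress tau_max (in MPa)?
Model: a solid circular shaft in torsion, so tau_max = (2·T) / (π·r^3).
Substitute:
  tau_max = (2 × 1180) / (π × 0.0443^3)
  tau_max = 8.641 × 10⁶ Pa
Convert: tau_max = 8.641 × 10⁶ Pa = 8.641 MPa
Final answer: tau_max = 8.641 MPa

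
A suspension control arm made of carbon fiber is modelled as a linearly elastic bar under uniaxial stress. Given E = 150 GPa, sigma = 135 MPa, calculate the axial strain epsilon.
Model: a linearly elastic bar under uniaxial stress, so sigma = E·epsilon.
Solve for epsilon: epsilon = sigma / E.
Convert to SI units:
  E = 150 GPa = 1.5 × 10¹¹ Pa
  sigma = 135 MPa = 1.35 × 10⁸ Pa
Substitute:
  epsilon = (1.35 × 10⁸) / (1.5 × 10¹¹)
  epsilon = 0.0009
Final answer: epsilon = 0.0009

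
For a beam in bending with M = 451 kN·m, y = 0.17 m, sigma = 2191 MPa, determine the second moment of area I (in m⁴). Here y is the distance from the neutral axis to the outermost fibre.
Model: a beam in bending, so sigma = (M·y) / I.
Solve for I: I = (M·y) / sigma.
Convert to SI units:
  M = 451 kN·m = 451000 N·m
  sigma = 2191 MPa = 2.191 × 10⁹ Pa
Substitute:
  I = (451000 × 0.17) / (2.191 × 10⁹)
  I = 3.499 × 10⁻⁵ m⁴
Final answer: I = 3.499 × 10⁻⁵ m⁴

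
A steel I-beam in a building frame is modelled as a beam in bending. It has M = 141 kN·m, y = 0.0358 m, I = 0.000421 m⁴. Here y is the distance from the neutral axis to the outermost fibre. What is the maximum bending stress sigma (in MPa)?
Model: a beam in bending, so sigma = (M·y) / I.
Convert to SI units:
  M = 141 kN·m = 141000 N·m
Substitute:
  sigma = (141000 × 0.0358) / 0.000421
  sigma = 1.199 × 10⁷ Pa
Convert: sigma = 1.199 × 10⁷ Pa = 11.99 MPa
Final answer: sigma = 11.99 MPa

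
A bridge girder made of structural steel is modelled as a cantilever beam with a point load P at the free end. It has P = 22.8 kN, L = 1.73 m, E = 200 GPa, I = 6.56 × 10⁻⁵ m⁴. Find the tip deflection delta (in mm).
Model: a cantilever beam with a point load P at the free end, so delta = (P·L^3) / (3·E·I).
Convert to SI units:
  P = 22.8 kN = 22800 N
  E = 200 GPa = 2 × 10¹¹ Pa
Substitute:
  delta = (22800 × 1.73^3) / (3 × (2 × 10¹¹) × (6.56 × 10⁻⁵))
  delta = 0.002999 m
Convert: delta = 0.002999 m = 2.999 mm
Final answer: delta = 2.999 mm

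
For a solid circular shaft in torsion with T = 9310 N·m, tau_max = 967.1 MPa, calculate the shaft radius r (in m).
Model: a solid circular shaft in torsion, so tau_max = (2·T) / (π·r^3).
Solve for r: r = ((2·T) / (π·tau_max))^(1/3).
Convert to SI units:
  tau_max = 967.1 MPa = 9.671 × 10⁸ Pa
Substitute:
  r = ((2 × 9310) / (π × (9.671 × 10⁸)))^(1/3)
  r = 0.0183 m
Final answer: r = 0.0183 m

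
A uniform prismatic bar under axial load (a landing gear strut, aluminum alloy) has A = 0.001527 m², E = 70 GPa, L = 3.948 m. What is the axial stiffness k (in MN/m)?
Model: a uniform prismatic bar under axial load, so k = (A·E) / L.
Convert to SI units:
  E = 70 GPa = 7 × 10¹⁰ Pa
Substitute:
  k = (0.001527 × (7 × 10¹⁰)) / 3.948
  k = 2.707 × 10⁷ N/m
Convert: k = 2.707 × 10⁷ N/m = 27.07 MN/m
Final answer: k = 27.07 MN/m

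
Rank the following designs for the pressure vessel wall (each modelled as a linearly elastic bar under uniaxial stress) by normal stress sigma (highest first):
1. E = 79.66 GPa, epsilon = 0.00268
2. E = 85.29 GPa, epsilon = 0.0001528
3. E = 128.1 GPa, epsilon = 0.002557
Model: a linearly elastic bar under uniaxial stress, so sigma = E·epsilon (SI units).
  Case 1: sigma = (7.966 × 10¹⁰) × 0.00268 = 2.135 × 10⁸ Pa = 213.5 MPa
  Case 2: sigma = (8.529 × 10¹⁰) × 0.0001528 = 1.303 × 10⁷ Pa = 13.03 MPa
  Case 3: sigma = (1.281 × 10¹¹) × 0.002557 = 3.276 × 10⁸ Pa = 327.6 MPa
Ordering: 327.6 MPa (case 3) > 213.5 MPa (case 1) > 13.03 MPa (case 2)
Final answer: 3, 1, 2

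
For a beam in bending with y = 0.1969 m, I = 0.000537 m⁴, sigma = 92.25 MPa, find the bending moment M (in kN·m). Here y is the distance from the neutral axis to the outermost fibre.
Model: a beam in bending, so sigma = (M·y) / I.
Solve for M: M = (sigma·I) / y.
Convert to SI units:
  sigma = 92.25 MPa = 9.225 × 10⁷ Pa
Substitute:
  M = ((9.225 × 10⁷) × 0.000537) / 0.1969
  M = 251600 N·m
Convert: M = 251600 N·m = 251.6 kN·m
Final answer: M = 251.6 kN·m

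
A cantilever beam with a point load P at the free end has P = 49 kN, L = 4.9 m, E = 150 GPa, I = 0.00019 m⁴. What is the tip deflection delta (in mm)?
Model: a cantilever beam with a point load P at the free end, so delta = (P·L^3) / (3·E·I).
Convert to SI units:
  P = 49 kN = 49000 N
  E = 150 GPa = 1.5 × 10¹¹ Pa
Substitute:
  delta = (49000 × 4.9^3) / (3 × (1.5 × 10¹¹) × 0.00019)
  delta = 0.06742 m
Convert: delta = 0.06742 m = 67.42 mm
Final answer: delta = 67.42 mm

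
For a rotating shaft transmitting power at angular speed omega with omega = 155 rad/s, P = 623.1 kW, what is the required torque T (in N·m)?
Model: a rotating shaft transmitting power at angular speed omega, so P = T·omega.
Solve for T: T = P / omega.
Convert to SI units:
  P = 623.1 kW = 623100 W
Substitute:
  T = 623100 / 155
  T = 4020 N·m
Final answer: T = 4020 N·m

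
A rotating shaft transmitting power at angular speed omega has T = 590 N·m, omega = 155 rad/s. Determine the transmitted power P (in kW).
Model: a rotating shaft transmitting power at angular speed omega, so P = T·omega.
Substitute:
  P = 590 × 155
  P = 91450 W
Convert: P = 91450 W = 91.45 kW
Final answer: P = 91.45 kW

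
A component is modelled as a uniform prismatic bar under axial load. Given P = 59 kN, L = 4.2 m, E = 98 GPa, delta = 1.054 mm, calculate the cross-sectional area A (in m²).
Model: a uniform prismatic bar under axial load, so delta = (P·L) / (A·E).
Solve for A: A = (P·L) / (delta·E).
Convert to SI units:
  P = 59 kN = 59000 N
  E = 98 GPa = 9.8 × 10¹⁰ Pa
  delta = 1.054 mm = 0.001054 m
Substitute:
  A = (59000 × 4.2) / (0.001054 × (9.8 × 10¹⁰))
  A = 0.002399 m²
Final answer: A = 0.002399 m²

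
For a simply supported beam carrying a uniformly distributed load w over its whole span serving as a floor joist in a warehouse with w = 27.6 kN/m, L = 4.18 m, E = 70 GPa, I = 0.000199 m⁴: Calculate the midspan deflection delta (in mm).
Model: a simply supported beam carrying a uniformly distributed load w over its whole span, so delta = (5·w·L^4) / (384·E·I).
Convert to SI units:
  w = 27.6 kN/m = 27600 N/m
  E = 70 GPa = 7 × 10¹⁰ Pa
Substitute:
  delta = (5 × 27600 × 4.18^4) / (384 × (7 × 10¹⁰) × 0.000199)
  delta = 0.007876 m
Convert: delta = 0.007876 m = 7.876 mm
Final answer: delta = 7.876 mm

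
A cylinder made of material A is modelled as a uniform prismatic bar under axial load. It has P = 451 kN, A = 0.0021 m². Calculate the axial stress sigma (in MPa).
Model: a uniform prismatic bar under axial load, so sigma = P / A.
Convert to SI units:
  P = 451 kN = 451000 N
Substitute:
  sigma = 451000 / 0.0021
  sigma = 2.148 × 10⁸ Pa
Convert: sigma = 2.148 × 10⁸ Pa = 214.8 MPa
Final answer: sigma = 214.8 MPa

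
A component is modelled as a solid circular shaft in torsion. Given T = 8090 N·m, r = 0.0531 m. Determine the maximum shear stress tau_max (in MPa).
Model: a solid circular shaft in torsion, so tau_max = (2·T) / (π·r^3).
Substitute:
  tau_max = (2 × 8090) / (π × 0.0531^3)
  tau_max = 3.44 × 10⁷ Pa
Convert: tau_max = 3.44 × 10⁷ Pa = 34.4 MPa
Final answer: tau_max = 34.4 MPa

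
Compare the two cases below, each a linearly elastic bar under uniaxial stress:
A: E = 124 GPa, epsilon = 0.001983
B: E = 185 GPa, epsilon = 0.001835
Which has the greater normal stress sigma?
Model: a linearly elastic bar under uniaxial stress, so sigma = E·epsilon (SI units).
  A: sigma = (1.24 × 10¹¹) × 0.001983 = 2.459 × 10⁸ Pa = 245.9 MPa
  B: sigma = (1.85 × 10¹¹) × 0.001835 = 3.395 × 10⁸ Pa = 339.5 MPa
339.5 MPa > 245.9 MPa, so B is larger.
Final answer: B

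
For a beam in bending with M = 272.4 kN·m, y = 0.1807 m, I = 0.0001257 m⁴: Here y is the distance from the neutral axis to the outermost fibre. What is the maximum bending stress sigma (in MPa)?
Model: a beam in bending, so sigma = (M·y) / I.
Convert to SI units:
  M = 272.4 kN·m = 272400 N·m
Substitute:
  sigma = (272400 × 0.1807) / 0.0001257
  sigma = 3.916 × 10⁸ Pa
Convert: sigma = 3.916 × 10⁸ Pa = 391.6 MPa
Final answer: sigma = 391.6 MPa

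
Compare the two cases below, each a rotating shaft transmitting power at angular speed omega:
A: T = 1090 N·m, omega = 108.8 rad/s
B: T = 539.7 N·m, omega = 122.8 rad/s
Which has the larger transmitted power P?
Model: a rotating shaft transmitting power at angular speed omega, so P = T·omega (SI units).
  A: P = 1090 × 108.8 = 118600 W = 118.6 kW
  B: P = 539.7 × 122.8 = 66280 W = 66.28 kW
118.6 kW > 66.28 kW, so A is larger.
Final answer: A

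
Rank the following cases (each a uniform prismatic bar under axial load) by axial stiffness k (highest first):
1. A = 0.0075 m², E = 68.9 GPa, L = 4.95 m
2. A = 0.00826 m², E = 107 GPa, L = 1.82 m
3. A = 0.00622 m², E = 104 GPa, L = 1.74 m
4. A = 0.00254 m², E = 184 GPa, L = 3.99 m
Model: a uniform prismatic bar under axial load, so k = (A·E) / L (SI units).
  Case 1: k = (0.0075 × (6.89 × 10¹⁰)) / 4.95 = 1.044 × 10⁸ N/m = 104.4 MN/m
  Case 2: k = (0.00826 × (1.07 × 10¹¹)) / 1.82 = 4.856 × 10⁸ N/m = 485.6 MN/m
  Case 3: k = (0.00622 × (1.04 × 10¹¹)) / 1.74 = 3.718 × 10⁸ N/m = 371.8 MN/m
  Case 4: k = (0.00254 × (1.84 × 10¹¹)) / 3.99 = 1.171 × 10⁸ N/m = 117.1 MN/m
Ordering: 485.6 MN/m (case 2) > 371.8 MN/m (case 3) > 117.1 MN/m (case 4) > 104.4 MN/m (case 1)
Final answer: 2, 3, 4, 1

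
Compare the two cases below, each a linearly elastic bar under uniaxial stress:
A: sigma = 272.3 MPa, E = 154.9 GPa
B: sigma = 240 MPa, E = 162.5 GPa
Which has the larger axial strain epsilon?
Model: a linearly elastic bar under uniaxial stress, so epsilon = sigma / E (SI units).
  A: epsilon = (2.723 × 10⁸) / (1.549 × 10¹¹) = 0.001758
  B: epsilon = (2.4 × 10⁸) / (1.625 × 10¹¹) = 0.001477
0.001758 > 0.001477, so A is larger.
Final answer: A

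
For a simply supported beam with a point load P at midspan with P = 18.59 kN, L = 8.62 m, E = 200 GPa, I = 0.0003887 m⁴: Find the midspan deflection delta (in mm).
Model: a simply supported beam with a point load P at midspan, so delta = (P·L^3) / (48·E·I).
Convert to SI units:
  P = 18.59 kN = 18590 N
  E = 200 GPa = 2 × 10¹¹ Pa
Substitute:
  delta = (18590 × 8.62^3) / (48 × (2 × 10¹¹) × 0.0003887)
  delta = 0.003191 m
Convert: delta = 0.003191 m = 3.191 mm
Final answer: delta = 3.191 mm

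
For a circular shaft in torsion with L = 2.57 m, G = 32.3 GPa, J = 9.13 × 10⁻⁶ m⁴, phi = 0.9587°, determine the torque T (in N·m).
Model: a circular shaft in torsion, so phi = (T·L) / (G·J).
Solve for T: T = (phi·G·J) / L.
Convert to SI units:
  G = 32.3 GPa = 3.23 × 10¹⁰ Pa
  phi = 0.9587° = 0.01673 rad
Substitute:
  T = (0.01673 × (3.23 × 10¹⁰) × (9.13 × 10⁻⁶)) / 2.57
  T = 1920 N·m
Final answer: T = 1920 N·m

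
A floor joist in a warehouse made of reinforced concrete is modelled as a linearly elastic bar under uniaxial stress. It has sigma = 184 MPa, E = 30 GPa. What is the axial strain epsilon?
Model: a linearly elastic bar under uniaxial stress, so epsilon = sigma / E.
Convert to SI units:
  sigma = 184 MPa = 1.84 × 10⁸ Pa
  E = 30 GPa = 3 × 10¹⁰ Pa
Substitute:
  epsilon = (1.84 × 10⁸) / (3 × 10¹⁰)
  epsilon = 0.006133
Final answer: epsilon = 0.006133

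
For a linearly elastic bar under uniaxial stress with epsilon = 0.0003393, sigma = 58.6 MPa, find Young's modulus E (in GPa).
Model: a linearly elastic bar under uniaxial stress, so sigma = E·epsilon.
Solve for E: E = sigma / epsilon.
Convert to SI units:
  sigma = 58.6 MPa = 5.86 × 10⁷ Pa
Substitute:
  E = (5.86 × 10⁷) / 0.0003393
  E = 1.727 × 10¹¹ Pa
Convert: E = 1.727 × 10¹¹ Pa = 172.7 GPa
Final answer: E = 172.7 GPa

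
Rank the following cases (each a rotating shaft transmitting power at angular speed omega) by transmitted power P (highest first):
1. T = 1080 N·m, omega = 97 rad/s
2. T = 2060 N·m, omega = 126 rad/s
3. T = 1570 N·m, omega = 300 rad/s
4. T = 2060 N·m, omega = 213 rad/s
Model: a rotating shaft transmitting power at angular speed omega, so P = T·omega (SI units).
  Case 1: P = 1080 × 97 = 104800 W = 104.8 kW
  Case 2: P = 2060 × 126 = 259600 W = 259.6 kW
  Case 3: P = 1570 × 300 = 471000 W = 471 kW
  Case 4: P = 2060 × 213 = 438800 W = 438.8 kW
Ordering: 471 kW (case 3) > 438.8 kW (case 4) > 259.6 kW (case 2) > 104.8 kW (case 1)
Final answer: 3, 4, 2, 1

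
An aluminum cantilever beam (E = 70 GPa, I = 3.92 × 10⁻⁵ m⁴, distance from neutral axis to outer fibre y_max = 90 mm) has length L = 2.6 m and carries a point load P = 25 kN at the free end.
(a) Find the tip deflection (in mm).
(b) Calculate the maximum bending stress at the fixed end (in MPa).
(a) Tip deflection of a cantilever with an end point load: δ = P·L^3 / (3·E·I). Convert P = 25 kN = 25000 N, E = 70 GPa = 7 × 10¹⁰ Pa.
  δ = (25000 × 2.6^3) / (3 × (7 × 10¹⁰) × (3.92 × 10⁻⁵)) = 0.05338 m = 53.38 mm
(b) Maximum bending moment at the fixed end: M = P·L = 25000 × 2.6 = 65000 N·m. Convert y_max = 90 mm = 0.09 m.
  σ = M·y_max / I = (65000 × 0.09) / (3.92 × 10⁻⁵) = 1.492 × 10⁸ Pa = 149.2 MPa
Final answer: (a) δ = 53.38 mm, (b) σ = 149.2 MPa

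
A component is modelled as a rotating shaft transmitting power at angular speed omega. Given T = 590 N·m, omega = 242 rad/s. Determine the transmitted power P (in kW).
Model: a rotating shaft transmitting power at angular speed omega, so P = T·omega.
Substitute:
  P = 590 × 242
  P = 142800 W
Convert: P = 142800 W = 142.8 kW
Final answer: P = 142.8 kW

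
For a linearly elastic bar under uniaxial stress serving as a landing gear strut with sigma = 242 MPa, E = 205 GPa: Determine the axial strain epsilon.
Model: a linearly elastic bar under uniaxial stress, so epsilon = sigma / E.
Convert to SI units:
  sigma = 242 MPa = 2.42 × 10⁸ Pa
  E = 205 GPa = 2.05 × 10¹¹ Pa
Substitute:
  epsilon = (2.42 × 10⁸) / (2.05 × 10¹¹)
  epsilon = 0.00118
Final answer: epsilon = 0.00118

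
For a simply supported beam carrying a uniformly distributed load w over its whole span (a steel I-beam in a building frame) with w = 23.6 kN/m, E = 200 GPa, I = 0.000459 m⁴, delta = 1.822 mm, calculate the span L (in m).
Model: a simply supported beam carrying a uniformly distributed load w over its whole span, so delta = (5·w·L^4) / (384·E·I).
Solve for L: L = ((384·delta·E·I) / (5·w))^(1/4).
Convert to SI units:
  w = 23.6 kN/m = 23600 N/m
  E = 200 GPa = 2 × 10¹¹ Pa
  delta = 1.822 mm = 0.001822 m
Substitute:
  L = ((384 × 0.001822 × (2 × 10¹¹) × 0.000459) / (5 × 23600))^(1/4)
  L = 4.83 m
Final answer: L = 4.83 m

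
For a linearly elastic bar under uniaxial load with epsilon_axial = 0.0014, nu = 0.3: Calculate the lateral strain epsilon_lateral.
Model: a linearly elastic bar under uniaxial load, so epsilon_lateral = -nu·epsilon_axial.
Substitute:
  epsilon_lateral = -(0.3 × 0.0014)
  epsilon_lateral = -0.00042
Final answer: epsilon_lateral = -0.00042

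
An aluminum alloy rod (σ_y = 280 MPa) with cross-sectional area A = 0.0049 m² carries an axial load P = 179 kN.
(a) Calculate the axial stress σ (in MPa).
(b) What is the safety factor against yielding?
(a) Axial stress σ = P/A. Convert P = 179 kN = 179000 N.
  σ = 179000 / 0.0049 = 3.653 × 10⁷ Pa = 36.53 MPa
(b) Safety factor SF = σ_y/σ = 280 / 36.53 = 7.665
Final answer: (a) σ = 36.53 MPa, (b) SF = 7.665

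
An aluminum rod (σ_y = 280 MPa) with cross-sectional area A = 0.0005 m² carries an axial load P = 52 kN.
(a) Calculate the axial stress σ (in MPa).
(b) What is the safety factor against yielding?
(a) Axial stress σ = P/A. Convert P = 52 kN = 52000 N.
  σ = 52000 / 0.0005 = 1.04 × 10⁸ Pa = 104 MPa
(b) Safety factor SF = σ_y/σ = 280 / 104 = 2.692
Final answer: (a) σ = 104 MPa, (b) SF = 2.692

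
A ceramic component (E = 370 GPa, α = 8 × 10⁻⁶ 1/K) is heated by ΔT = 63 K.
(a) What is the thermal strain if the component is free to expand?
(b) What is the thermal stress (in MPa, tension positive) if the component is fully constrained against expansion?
(a) Free thermal strain ε_th = α·ΔT = (8 × 10⁻⁶) × 63 = 0.000504
(b) Fully constrained, the expansion is suppressed, so σ = -E·α·ΔT. Convert E = 370 GPa = 3.7 × 10¹¹ Pa.
  σ = -(3.7 × 10¹¹) × (8 × 10⁻⁶) × 63 = -1.865 × 10⁸ Pa = -186.5 MPa (compressive)
Final answer: (a) ε_th = 0.000504, (b) σ = -186.5 MPa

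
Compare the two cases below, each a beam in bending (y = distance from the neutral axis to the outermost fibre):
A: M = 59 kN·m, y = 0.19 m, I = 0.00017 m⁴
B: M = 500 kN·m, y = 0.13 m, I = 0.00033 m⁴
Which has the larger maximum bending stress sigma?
Model: a beam in bending (y = distance from the neutral axis to the outermost fibre), so sigma = (M·y) / I (SI units).
  A: sigma = (59000 × 0.19) / 0.00017 = 6.594 × 10⁷ Pa = 65.94 MPa
  B: sigma = (500000 × 0.13) / 0.00033 = 1.97 × 10⁸ Pa = 197 MPa
197 MPa > 65.94 MPa, so B is larger.
Final answer: B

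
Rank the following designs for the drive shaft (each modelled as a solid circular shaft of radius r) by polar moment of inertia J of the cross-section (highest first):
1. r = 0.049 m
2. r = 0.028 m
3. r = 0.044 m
Model: a solid circular shaft of radius r, so J = (π·r^4) / 2 (SI units).
  Case 1: J = (π × 0.049^4) / 2 = 9.055 × 10⁻⁶ m⁴
  Case 2: J = (π × 0.028^4) / 2 = 9.655 × 10⁻⁷ m⁴
  Case 3: J = (π × 0.044^4) / 2 = 5.887 × 10⁻⁶ m⁴
Ordering: 9.055 × 10⁻⁶ m⁴ (case 1) > 5.887 × 10⁻⁶ m⁴ (case 3) > 9.655 × 10⁻⁷ m⁴ (case 2)
Final answer: 1, 3, 2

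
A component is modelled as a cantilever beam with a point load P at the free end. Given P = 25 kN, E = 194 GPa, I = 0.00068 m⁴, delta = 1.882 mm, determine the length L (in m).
Model: a cantilever beam with a point load P at the free end, so delta = (P·L^3) / (3·E·I).
Solve for L: L = ((3·delta·E·I) / P)^(1/3).
Convert to SI units:
  P = 25 kN = 25000 N
  E = 194 GPa = 1.94 × 10¹¹ Pa
  delta = 1.882 mm = 0.001882 m
Substitute:
  L = ((3 × 0.001882 × (1.94 × 10¹¹) × 0.00068) / 25000)^(1/3)
  L = 3.1 m
Final answer: L = 3.1 m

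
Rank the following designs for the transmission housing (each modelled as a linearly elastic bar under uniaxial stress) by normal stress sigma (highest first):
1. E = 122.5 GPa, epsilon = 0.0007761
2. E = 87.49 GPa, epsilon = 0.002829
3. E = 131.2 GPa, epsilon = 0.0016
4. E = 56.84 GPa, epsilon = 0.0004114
Model: a linearly elastic bar under uniaxial stress, so sigma = E·epsilon (SI units).
  Case 1: sigma = (1.225 × 10¹¹) × 0.0007761 = 9.507 × 10⁷ Pa = 95.07 MPa
  Case 2: sigma = (8.749 × 10¹⁰) × 0.002829 = 2.475 × 10⁸ Pa = 247.5 MPa
  Case 3: sigma = (1.312 × 10¹¹) × 0.0016 = 2.099 × 10⁸ Pa = 209.9 MPa
  Case 4: sigma = (5.684 × 10¹⁰) × 0.0004114 = 2.338 × 10⁷ Pa = 23.38 MPa
Ordering: 247.5 MPa (case 2) > 209.9 MPa (case 3) > 95.07 MPa (case 1) > 23.38 MPa (case 4)
Final answer: 2, 3, 1, 4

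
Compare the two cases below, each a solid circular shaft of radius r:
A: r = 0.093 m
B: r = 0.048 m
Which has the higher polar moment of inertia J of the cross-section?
Model: a solid circular shaft of radius r, so J = (π·r^4) / 2 (SI units).
  A: J = (π × 0.093^4) / 2 = 0.0001175 m⁴
  B: J = (π × 0.048^4) / 2 = 8.338 × 10⁻⁶ m⁴
0.0001175 m⁴ > 8.338 × 10⁻⁶ m⁴, so A is larger.
Final answer: A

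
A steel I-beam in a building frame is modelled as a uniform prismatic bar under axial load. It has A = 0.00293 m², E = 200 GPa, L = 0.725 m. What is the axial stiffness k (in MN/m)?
Model: a uniform prismatic bar under axial load, so k = (A·E) / L.
Convert to SI units:
  E = 200 GPa = 2 × 10¹¹ Pa
Substitute:
  k = (0.00293 × (2 × 10¹¹)) / 0.725
  k = 8.083 × 10⁸ N/m
Convert: k = 8.083 × 10⁸ N/m = 808.3 MN/m
Final answer: k = 808.3 MN/m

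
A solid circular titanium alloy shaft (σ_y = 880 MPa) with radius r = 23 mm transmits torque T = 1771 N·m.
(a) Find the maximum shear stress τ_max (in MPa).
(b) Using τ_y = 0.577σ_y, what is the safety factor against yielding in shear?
(a) For a solid circular shaft, τ_max = T·r/J with J = π·r^4/2, i.e. τ_max = 2·T / (π·r^3). Convert r = 23 mm = 0.023 m.
  τ_max = (2 × 1771) / (π × 0.023^3) = 9.266 × 10⁷ Pa = 92.66 MPa
(b) τ_y = 0.577 × 880 = 507.76 MPa
  SF = τ_y/τ_max = 507.76 / 92.66 = 5.48
Final answer: (a) τ_max = 92.66 MPa, (b) SF = 5.48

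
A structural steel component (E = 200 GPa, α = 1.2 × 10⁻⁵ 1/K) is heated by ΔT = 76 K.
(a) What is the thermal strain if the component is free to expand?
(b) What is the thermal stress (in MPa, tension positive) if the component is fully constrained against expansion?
(a) Free thermal strain ε_th = α·ΔT = (1.2 × 10⁻⁵) × 76 = 0.000912
(b) Fully constrained, the expansion is suppressed, so σ = -E·α·ΔT. Convert E = 200 GPa = 2 × 10¹¹ Pa.
  σ = -(2 × 10¹¹) × (1.2 × 10⁻⁵) × 76 = -1.824 × 10⁸ Pa = -182.4 MPa (compressive)
Final answer: (a) ε_th = 0.000912, (b) σ = -182.4 MPa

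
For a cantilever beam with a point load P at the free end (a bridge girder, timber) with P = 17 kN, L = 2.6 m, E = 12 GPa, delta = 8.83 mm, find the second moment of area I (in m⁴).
Model: a cantilever beam with a point load P at the free end, so delta = (P·L^3) / (3·E·I).
Solve for I: I = (P·L^3) / (3·delta·E).
Convert to SI units:
  P = 17 kN = 17000 N
  E = 12 GPa = 1.2 × 10¹⁰ Pa
  delta = 8.83 mm = 0.00883 m
Substitute:
  I = (17000 × 2.6^3) / (3 × 0.00883 × (1.2 × 10¹⁰))
  I = 0.00094 m⁴
Final answer: I = 0.00094 m⁴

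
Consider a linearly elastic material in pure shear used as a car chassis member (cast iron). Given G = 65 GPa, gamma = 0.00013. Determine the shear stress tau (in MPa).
Model: a linearly elastic material in pure shear, so tau = G·gamma.
Convert to SI units:
  G = 65 GPa = 6.5 × 10¹⁰ Pa
Substitute:
  tau = (6.5 × 10¹⁰) × 0.00013
  tau = 8.45 × 10⁶ Pa
Convert: tau = 8.45 × 10⁶ Pa = 8.45 MPa
Final answer: tau = 8.45 MPa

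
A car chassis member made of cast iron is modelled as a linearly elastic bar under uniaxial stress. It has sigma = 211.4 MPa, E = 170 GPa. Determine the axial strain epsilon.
Model: a linearly elastic bar under uniaxial stress, so epsilon = sigma / E.
Convert to SI units:
  sigma = 211.4 MPa = 2.114 × 10⁸ Pa
  E = 170 GPa = 1.7 × 10¹¹ Pa
Substitute:
  epsilon = (2.114 × 10⁸) / (1.7 × 10¹¹)
  epsilon = 0.001244
Final answer: epsilon = 0.001244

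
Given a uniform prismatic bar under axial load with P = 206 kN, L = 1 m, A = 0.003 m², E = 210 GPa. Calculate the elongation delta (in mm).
Model: a uniform prismatic bar under axial load, so delta = (P·L) / (A·E).
Convert to SI units:
  P = 206 kN = 206000 N
  E = 210 GPa = 2.1 × 10¹¹ Pa
Substitute:
  delta = (206000 × 1) / (0.003 × (2.1 × 10¹¹))
  delta = 0.000327 m
Convert: delta = 0.000327 m = 0.327 mm
Final answer: delta = 0.327 mm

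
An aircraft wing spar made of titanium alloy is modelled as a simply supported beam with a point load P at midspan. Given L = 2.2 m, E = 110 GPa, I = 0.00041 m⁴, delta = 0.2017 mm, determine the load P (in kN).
Model: a simply supported beam with a point load P at midspan, so delta = (P·L^3) / (48·E·I).
Solve for P: P = (48·delta·E·I) / L^3.
Convert to SI units:
  E = 110 GPa = 1.1 × 10¹¹ Pa
  delta = 0.2017 mm = 0.0002017 m
Substitute:
  P = (48 × 0.0002017 × (1.1 × 10¹¹) × 0.00041) / 2.2^3
  P = 41010 N
Convert: P = 41010 N = 41.01 kN
Final answer: P = 41.01 kN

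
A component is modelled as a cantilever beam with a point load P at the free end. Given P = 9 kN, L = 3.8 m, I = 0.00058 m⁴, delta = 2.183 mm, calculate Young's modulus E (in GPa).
Model: a cantilever beam with a point load P at the free end, so delta = (P·L^3) / (3·E·I).
Solve for E: E = (P·L^3) / (3·delta·I).
Convert to SI units:
  P = 9 kN = 9000 N
  delta = 2.183 mm = 0.002183 m
Substitute:
  E = (9000 × 3.8^3) / (3 × 0.002183 × 0.00058)
  E = 1.3 × 10¹¹ Pa
Convert: E = 1.3 × 10¹¹ Pa = 130 GPa
Final answer: E = 130 GPa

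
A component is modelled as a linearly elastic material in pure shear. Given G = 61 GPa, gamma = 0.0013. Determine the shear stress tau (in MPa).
Model: a linearly elastic material in pure shear, so tau = G·gamma.
Convert to SI units:
  G = 61 GPa = 6.1 × 10¹⁰ Pa
Substitute:
  tau = (6.1 × 10¹⁰) × 0.0013
  tau = 7.93 × 10⁷ Pa
Convert: tau = 7.93 × 10⁷ Pa = 79.3 MPa
Final answer: tau = 79.3 MPa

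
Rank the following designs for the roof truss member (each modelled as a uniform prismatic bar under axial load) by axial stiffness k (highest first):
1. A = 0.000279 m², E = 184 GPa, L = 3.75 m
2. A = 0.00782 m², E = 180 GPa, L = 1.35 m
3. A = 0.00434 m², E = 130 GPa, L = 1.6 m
Model: a uniform prismatic bar under axial load, so k = (A·E) / L (SI units).
  Case 1: k = (0.000279 × (1.84 × 10¹¹)) / 3.75 = 1.369 × 10⁷ N/m = 13.69 MN/m
  Case 2: k = (0.00782 × (1.8 × 10¹¹)) / 1.35 = 1.043 × 10⁹ N/m = 1043 MN/m
  Case 3: k = (0.00434 × (1.3 × 10¹¹)) / 1.6 = 3.526 × 10⁸ N/m = 352.6 MN/m
Ordering: 1043 MN/m (case 2) > 352.6 MN/m (case 3) > 13.69 MN/m (case 1)
Final answer: 2, 3, 1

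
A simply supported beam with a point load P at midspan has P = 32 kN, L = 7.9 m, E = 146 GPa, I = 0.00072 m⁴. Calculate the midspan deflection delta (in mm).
Model: a simply supported beam with a point load P at midspan, so delta = (P·L^3) / (48·E·I).
Convert to SI units:
  P = 32 kN = 32000 N
  E = 146 GPa = 1.46 × 10¹¹ Pa
Substitute:
  delta = (32000 × 7.9^3) / (48 × (1.46 × 10¹¹) × 0.00072)
  delta = 0.003127 m
Convert: delta = 0.003127 m = 3.127 mm
Final answer: delta = 3.127 mm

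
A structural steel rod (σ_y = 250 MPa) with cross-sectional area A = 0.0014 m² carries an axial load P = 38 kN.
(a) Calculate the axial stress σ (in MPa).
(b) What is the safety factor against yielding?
(a) Axial stress σ = P/A. Convert P = 38 kN = 38000 N.
  σ = 38000 / 0.0014 = 2.714 × 10⁷ Pa = 27.14 MPa
(b) Safety factor SF = σ_y/σ = 250 / 27.14 = 9.211
Final answer: (a) σ = 27.14 MPa, (b) SF = 9.211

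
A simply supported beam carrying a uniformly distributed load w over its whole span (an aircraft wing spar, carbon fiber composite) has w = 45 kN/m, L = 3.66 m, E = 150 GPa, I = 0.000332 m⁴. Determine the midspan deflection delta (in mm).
Model: a simply supported beam carrying a uniformly distributed load w over its whole span, so delta = (5·w·L^4) / (384·E·I).
Convert to SI units:
  w = 45 kN/m = 45000 N/m
  E = 150 GPa = 1.5 × 10¹¹ Pa
Substitute:
  delta = (5 × 45000 × 3.66^4) / (384 × (1.5 × 10¹¹) × 0.000332)
  delta = 0.002111 m
Convert: delta = 0.002111 m = 2.111 mm
Final answer: delta = 2.111 mm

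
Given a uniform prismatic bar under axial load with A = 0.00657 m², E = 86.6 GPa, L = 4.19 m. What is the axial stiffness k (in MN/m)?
Model: a uniform prismatic bar under axial load, so k = (A·E) / L.
Convert to SI units:
  E = 86.6 GPa = 8.66 × 10¹⁰ Pa
Substitute:
  k = (0.00657 × (8.66 × 10¹⁰)) / 4.19
  k = 1.358 × 10⁸ N/m
Convert: k = 1.358 × 10⁸ N/m = 135.8 MN/m
Final answer: k = 135.8 MN/m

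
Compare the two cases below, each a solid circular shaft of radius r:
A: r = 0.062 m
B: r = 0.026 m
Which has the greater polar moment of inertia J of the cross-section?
Model: a solid circular shaft of radius r, so J = (π·r^4) / 2 (SI units).
  A: J = (π × 0.062^4) / 2 = 2.321 × 10⁻⁵ m⁴
  B: J = (π × 0.026^4) / 2 = 7.178 × 10⁻⁷ m⁴
2.321 × 10⁻⁵ m⁴ > 7.178 × 10⁻⁷ m⁴, so A is larger.
Final answer: A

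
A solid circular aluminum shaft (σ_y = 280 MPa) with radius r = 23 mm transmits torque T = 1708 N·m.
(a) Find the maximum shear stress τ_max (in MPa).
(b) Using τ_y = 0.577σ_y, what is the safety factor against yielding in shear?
(a) For a solid circular shaft, τ_max = T·r/J with J = π·r^4/2, i.e. τ_max = 2·T / (π·r^3). Convert r = 23 mm = 0.023 m.
  τ_max = (2 × 1708) / (π × 0.023^3) = 8.937 × 10⁷ Pa = 89.37 MPa
(b) τ_y = 0.577 × 280 = 161.56 MPa
  SF = τ_y/τ_max = 161.56 / 89.37 = 1.808
Final answer: (a) τ_max = 89.37 MPa, (b) SF = 1.808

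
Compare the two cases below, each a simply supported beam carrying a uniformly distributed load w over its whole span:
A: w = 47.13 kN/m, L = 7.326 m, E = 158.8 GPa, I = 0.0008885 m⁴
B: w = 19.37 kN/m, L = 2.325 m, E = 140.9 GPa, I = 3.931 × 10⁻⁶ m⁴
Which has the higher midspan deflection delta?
Model: a simply supported beam carrying a uniformly distributed load w over its whole span, so delta = (5·w·L^4) / (384·E·I) (SI units).
  A: delta = (5 × 47130 × 7.326^4) / (384 × (1.588 × 10¹¹) × 0.0008885) = 0.01253 m = 12.53 mm
  B: delta = (5 × 19370 × 2.325^4) / (384 × (1.409 × 10¹¹) × (3.931 × 10⁻⁶)) = 0.01331 m = 13.31 mm
13.31 mm > 12.53 mm, so B is larger.
Final answer: B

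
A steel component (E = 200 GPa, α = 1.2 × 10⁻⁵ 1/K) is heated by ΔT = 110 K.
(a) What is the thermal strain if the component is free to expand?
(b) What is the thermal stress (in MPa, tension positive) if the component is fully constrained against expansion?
(a) Free thermal strain ε_th = α·ΔT = (1.2 × 10⁻⁵) × 110 = 0.00132
(b) Fully constrained, the expansion is suppressed, so σ = -E·α·ΔT. Convert E = 200 GPa = 2 × 10¹¹ Pa.
  σ = -(2 × 10¹¹) × (1.2 × 10⁻⁵) × 110 = -2.64 × 10⁸ Pa = -264 MPa (compressive)
Final answer: (a) ε_th = 0.00132, (b) σ = -264 MPa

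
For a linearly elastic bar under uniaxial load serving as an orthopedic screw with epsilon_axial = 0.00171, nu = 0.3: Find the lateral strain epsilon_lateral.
Model: a linearly elastic bar under uniaxial load, so epsilon_lateral = -nu·epsilon_axial.
Substitute:
  epsilon_lateral = -(0.3 × 0.00171)
  epsilon_lateral = -0.000513
Final answer: epsilon_lateral = -0.000513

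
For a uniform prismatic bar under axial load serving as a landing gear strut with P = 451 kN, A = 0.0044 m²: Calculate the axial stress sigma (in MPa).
Model: a uniform prismatic bar under axial load, so sigma = P / A.
Convert to SI units:
  P = 451 kN = 451000 N
Substitute:
  sigma = 451000 / 0.0044
  sigma = 1.025 × 10⁸ Pa
Convert: sigma = 1.025 × 10⁸ Pa = 102.5 MPa
Final answer: sigma = 102.5 MPa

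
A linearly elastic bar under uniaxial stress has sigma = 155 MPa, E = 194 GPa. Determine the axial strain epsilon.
Model: a linearly elastic bar under uniaxial stress, so epsilon = sigma / E.
Convert to SI units:
  sigma = 155 MPa = 1.55 × 10⁸ Pa
  E = 194 GPa = 1.94 × 10¹¹ Pa
Substitute:
  epsilon = (1.55 × 10⁸) / (1.94 × 10¹¹)
  epsilon = 0.000799
Final answer: epsilon = 0.000799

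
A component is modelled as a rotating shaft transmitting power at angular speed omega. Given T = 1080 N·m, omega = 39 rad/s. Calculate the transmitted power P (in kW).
Model: a rotating shaft transmitting power at angular speed omega, so P = T·omega.
Substitute:
  P = 1080 × 39
  P = 42120 W
Convert: P = 42120 W = 42.12 kW
Final answer: P = 42.12 kW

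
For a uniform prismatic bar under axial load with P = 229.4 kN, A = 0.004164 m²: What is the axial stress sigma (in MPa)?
Model: a uniform prismatic bar under axial load, so sigma = P / A.
Convert to SI units:
  P = 229.4 kN = 229400 N
Substitute:
  sigma = 229400 / 0.004164
  sigma = 5.509 × 10⁷ Pa
Convert: sigma = 5.509 × 10⁷ Pa = 55.09 MPa
Final answer: sigma = 55.09 MPa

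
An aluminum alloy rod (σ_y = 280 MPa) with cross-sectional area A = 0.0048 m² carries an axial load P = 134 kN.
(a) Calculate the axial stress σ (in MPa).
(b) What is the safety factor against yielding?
(a) Axial stress σ = P/A. Convert P = 134 kN = 134000 N.
  σ = 134000 / 0.0048 = 2.792 × 10⁷ Pa = 27.92 MPa
(b) Safety factor SF = σ_y/σ = 280 / 27.92 = 10.03
Final answer: (a) σ = 27.92 MPa, (b) SF = 10.03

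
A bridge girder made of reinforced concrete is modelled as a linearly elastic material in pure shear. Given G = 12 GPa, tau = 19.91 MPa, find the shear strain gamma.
Model: a linearly elastic material in pure shear, so tau = G·gamma.
Solve for gamma: gamma = tau / G.
Convert to SI units:
  G = 12 GPa = 1.2 × 10¹⁰ Pa
  tau = 19.91 MPa = 1.991 × 10⁷ Pa
Substitute:
  gamma = (1.991 × 10⁷) / (1.2 × 10¹⁰)
  gamma = 0.001659
Final answer: gamma = 0.001659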